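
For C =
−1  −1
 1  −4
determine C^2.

[[0, 5], [−5, 15]]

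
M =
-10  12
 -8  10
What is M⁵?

tr M = 0 and det M = -4, so the characteristic polynomial is λ² − (0)λ + (-4) with roots 2 and -2.
Eigenvectors give P = [[-1, 3], [-1, 2]] with P⁻¹ = [[2, -3], [1, -1]], and M = P·diag(2, -2)·P⁻¹.
Then M⁵ = P·diag(32, -32)·P⁻¹ = [[-32, -96], [-32, -64]] · [[2, -3], [1, -1]] = [[-160, 192], [-128, 160]].

[[-160, 192], [-128, 160]]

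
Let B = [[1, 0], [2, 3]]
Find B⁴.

tr B = 4 and det B = 3, so the characteristic polynomial is λ² − (4)λ + (3) with roots 3 and 1.
Eigenvectors give P = [[0, -1], [1, 1]] with P⁻¹ = [[1, 1], [-1, 0]], and B = P·diag(3, 1)·P⁻¹.
Then B⁴ = P·diag(81, 1)·P⁻¹ = [[0, -1], [81, 1]] · [[1, 1], [-1, 0]] = [[1, 0], [80, 81]].

[[1, 0], [80, 81]]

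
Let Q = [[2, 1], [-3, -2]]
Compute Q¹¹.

[[2, 1], [-3, -2]]

Q² = I (check: tr Q = 0 and det Q = -1), so Q¹¹ = Q since 11 is odd.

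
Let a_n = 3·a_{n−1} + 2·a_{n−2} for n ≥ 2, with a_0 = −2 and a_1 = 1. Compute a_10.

−9805

With companion matrix M = [[3, 2], [1, 0]], [a_n, a_{n−1}]ᵀ = M·[a_{n−1}, a_{n−2}]ᵀ, so [a_10, a_9]ᵀ = M^9·[a_1, a_0]ᵀ.
M^9 = [[79647, 44726], [22363, 12558]], giving [a_10, a_9]ᵀ = [[−9805], [−2753]].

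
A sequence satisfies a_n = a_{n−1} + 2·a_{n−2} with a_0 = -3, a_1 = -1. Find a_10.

With companion matrix B = [[1, 2], [1, 0]], [a_n, a_{n−1}]ᵀ = B·[a_{n−1}, a_{n−2}]ᵀ, so [a_10, a_9]ᵀ = B^9·[a_1, a_0]ᵀ.
B^9 = [[341, 342], [171, 170]], giving [a_10, a_9]ᵀ = [[-1367], [-681]].

-1367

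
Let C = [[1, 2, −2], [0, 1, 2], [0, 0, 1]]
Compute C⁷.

[[1, 14, 70], [0, 1, 14], [0, 0, 1]]

C = I + N where N = [[0, 2, −2], [0, 0, 2], [0, 0, 0]] is strictly upper-triangular, so N³ = 0.
(I + N)⁷ = I + 7·N + 21·N² = [[1, 14, 70], [0, 1, 14], [0, 0, 1]].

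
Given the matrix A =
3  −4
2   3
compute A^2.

[[1, −24], [12, 1]]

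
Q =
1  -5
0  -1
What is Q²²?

[[1, 0], [0, 1]]

Q² = I (check: tr Q = 0 and det Q = -1), so Q²² = I since 22 is even.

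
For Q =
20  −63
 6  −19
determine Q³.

tr Q = 1 and det Q = −2, so the characteristic polynomial is λ² − (1)λ + (−2) with roots 2 and −1.
Eigenvectors give P = [[−7, −3], [−2, −1]] with P⁻¹ = [[−1, 3], [2, −7]], and Q = P·diag(2, −1)·P⁻¹.
Then Q³ = P·diag(8, −1)·P⁻¹ = [[−56, 3], [−16, 1]] · [[−1, 3], [2, −7]] = [[62, −189], [18, −55]].

[[62, −189], [18, −55]]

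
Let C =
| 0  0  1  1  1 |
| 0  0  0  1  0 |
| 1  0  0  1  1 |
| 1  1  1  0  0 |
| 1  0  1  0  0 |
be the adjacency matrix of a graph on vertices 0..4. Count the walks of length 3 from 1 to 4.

The number of length-3 walks from vertex 1 to vertex 4 is entry (1,4) of C³, where C is the adjacency matrix.
C² = [[3, 1, 2, 1, 1], [1, 1, 1, 0, 0], [2, 1, 3, 1, 1], [1, 0, 1, 3, 2], [1, 0, 1, 2, 2]]
C³ = [[4, 1, 5, 6, 5], [1, 0, 1, 3, 2], [5, 1, 4, 6, 5], [6, 3, 6, 2, 2], [5, 2, 5, 2, 2]]

2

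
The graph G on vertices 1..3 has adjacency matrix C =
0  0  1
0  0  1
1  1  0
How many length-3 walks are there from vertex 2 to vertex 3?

2

The number of length-3 walks from vertex 2 to vertex 3 is entry (2,3) of C³, where C is the adjacency matrix.
C² = [[1, 1, 0], [1, 1, 0], [0, 0, 2]]
C³ = [[0, 0, 2], [0, 0, 2], [2, 2, 0]]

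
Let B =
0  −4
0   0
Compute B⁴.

B is strictly triangular, hence nilpotent: B² = 0, so B⁴ = 0.

[[0, 0], [0, 0]]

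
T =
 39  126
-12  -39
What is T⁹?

tr T = 0 and det T = -9, so the characteristic polynomial is λ² − (0)λ + (-9) with roots -3 and 3.
Eigenvectors give P = [[3, 7], [-1, -2]] with P⁻¹ = [[-2, -7], [1, 3]], and T = P·diag(-3, 3)·P⁻¹.
Then T⁹ = P·diag(-19683, 19683)·P⁻¹ = [[-59049, 137781], [19683, -39366]] · [[-2, -7], [1, 3]] = [[255879, 826686], [-78732, -255879]].

[[255879, 826686], [-78732, -255879]]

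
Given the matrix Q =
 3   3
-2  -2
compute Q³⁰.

Q² = Q (a projection; rank 1, trace 1), so Q³⁰ = Q.

[[3, 3], [-2, -2]]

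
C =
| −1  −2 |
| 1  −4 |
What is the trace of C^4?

tr C = −5 and det C = 6, so the characteristic polynomial is λ² − (−5)λ + (6) with roots −2 and −3.
Eigenvectors give P = [[2, −1], [1, −1]] with P⁻¹ = [[1, −1], [1, −2]], and C = P·diag(−2, −3)·P⁻¹.
Then C^4 = P·diag(16, 81)·P⁻¹ = [[32, −81], [16, −81]] · [[1, −1], [1, −2]] = [[−49, 130], [−65, 146]].

97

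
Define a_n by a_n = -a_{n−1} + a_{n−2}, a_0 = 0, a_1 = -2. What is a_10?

With companion matrix M = [[-1, 1], [1, 0]], [a_n, a_{n−1}]ᵀ = M·[a_{n−1}, a_{n−2}]ᵀ, so [a_10, a_9]ᵀ = M⁹·[a_1, a_0]ᵀ.
M⁹ = [[-55, 34], [34, -21]], giving [a_10, a_9]ᵀ = [[110], [-68]].

110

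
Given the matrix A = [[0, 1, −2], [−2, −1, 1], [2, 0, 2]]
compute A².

[[−6, −1, −3], [4, −1, 5], [4, 2, 0]]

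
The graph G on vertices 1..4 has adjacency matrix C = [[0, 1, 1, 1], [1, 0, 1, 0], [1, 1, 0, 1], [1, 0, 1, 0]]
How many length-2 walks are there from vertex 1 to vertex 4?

1

The number of length-2 walks from vertex 1 to vertex 4 is entry (1,4) of C², where C is the adjacency matrix.
C² = [[3, 1, 2, 1], [1, 2, 1, 2], [2, 1, 3, 1], [1, 2, 1, 2]]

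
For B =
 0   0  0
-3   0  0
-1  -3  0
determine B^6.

B is strictly triangular, hence nilpotent: B^3 = 0, so B^6 = 0.

[[0, 0, 0], [0, 0, 0], [0, 0, 0]]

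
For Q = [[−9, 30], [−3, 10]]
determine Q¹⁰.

[[−9, 30], [−3, 10]]

Q² = Q (a projection; rank 1, trace 1), so Q¹⁰ = Q.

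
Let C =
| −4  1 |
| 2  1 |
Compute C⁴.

C² = [[18, −3], [−6, 3]]
C³ = [[−78, 15], [30, −3]]
C⁴ = [[342, −63], [−126, 27]]

[[342, −63], [−126, 27]]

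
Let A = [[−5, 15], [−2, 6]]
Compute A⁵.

[[−5, 15], [−2, 6]]

A² = A (a projection; rank 1, trace 1), so A⁵ = A.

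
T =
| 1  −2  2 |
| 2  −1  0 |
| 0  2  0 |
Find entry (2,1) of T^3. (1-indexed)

−6

T^2 = [[−3, 4, 2], [0, −3, 4], [4, −2, 0]]
T^3 = [[5, 6, −6], [−6, 11, 0], [0, −6, 8]]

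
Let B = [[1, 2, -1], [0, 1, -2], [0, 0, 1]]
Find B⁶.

B = I + N where N = [[0, 2, -1], [0, 0, -2], [0, 0, 0]] is strictly upper-triangular, so N³ = 0.
(I + N)⁶ = I + 6·N + 15·N² = [[1, 12, -66], [0, 1, -12], [0, 0, 1]].

[[1, 12, -66], [0, 1, -12], [0, 0, 1]]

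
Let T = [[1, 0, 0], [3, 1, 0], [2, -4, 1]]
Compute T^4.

[[1, 0, 0], [12, 1, 0], [-64, -16, 1]]

T = I + N where N = [[0, 0, 0], [3, 0, 0], [2, -4, 0]] is strictly lower-triangular, so N^3 = 0.
(I + N)^4 = I + 4·N + 6·N^2 = [[1, 0, 0], [12, 1, 0], [-64, -16, 1]].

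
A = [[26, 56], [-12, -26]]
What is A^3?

[[104, 224], [-48, -104]]

tr A = 0 and det A = -4, so the characteristic polynomial is λ² − (0)λ + (-4) with roots 2 and -2.
Eigenvectors give P = [[7, -2], [-3, 1]] with P⁻¹ = [[1, 2], [3, 7]], and A = P·diag(2, -2)·P⁻¹.
Then A^3 = P·diag(8, -8)·P⁻¹ = [[56, 16], [-24, -8]] · [[1, 2], [3, 7]] = [[104, 224], [-48, -104]].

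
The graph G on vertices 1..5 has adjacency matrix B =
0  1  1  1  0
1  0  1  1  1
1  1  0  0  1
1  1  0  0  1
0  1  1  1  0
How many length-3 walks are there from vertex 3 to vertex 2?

The number of length-3 walks from vertex 3 to vertex 2 is entry (3,2) of B³, where B is the adjacency matrix.
B² = [[3, 2, 1, 1, 3], [2, 4, 2, 2, 2], [1, 2, 3, 3, 1], [1, 2, 3, 3, 1], [3, 2, 1, 1, 3]]
B³ = [[4, 8, 8, 8, 4], [8, 8, 8, 8, 8], [8, 8, 4, 4, 8], [8, 8, 4, 4, 8], [4, 8, 8, 8, 4]]

8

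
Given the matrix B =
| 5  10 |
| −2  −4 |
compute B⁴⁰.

[[5, 10], [−2, −4]]

B² = B (a projection; rank 1, trace 1), so B⁴⁰ = B.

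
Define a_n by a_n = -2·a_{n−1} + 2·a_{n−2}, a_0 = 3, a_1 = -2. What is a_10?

With companion matrix B = [[-2, 2], [1, 0]], [a_n, a_{n−1}]ᵀ = B·[a_{n−1}, a_{n−2}]ᵀ, so [a_10, a_9]ᵀ = B⁹·[a_1, a_0]ᵀ.
B⁹ = [[-6688, 4896], [2448, -1792]], giving [a_10, a_9]ᵀ = [[28064], [-10272]].

28064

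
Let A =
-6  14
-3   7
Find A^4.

[[-6, 14], [-3, 7]]

A² = A (a projection; rank 1, trace 1), so A^4 = A.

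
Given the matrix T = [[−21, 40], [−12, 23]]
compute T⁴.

tr T = 2 and det T = −3, so the characteristic polynomial is λ² − (2)λ + (−3) with roots 3 and −1.
Eigenvectors give P = [[5, 2], [3, 1]] with P⁻¹ = [[−1, 2], [3, −5]], and T = P·diag(3, −1)·P⁻¹.
Then T⁴ = P·diag(81, 1)·P⁻¹ = [[405, 2], [243, 1]] · [[−1, 2], [3, −5]] = [[−399, 800], [−240, 481]].

[[−399, 800], [−240, 481]]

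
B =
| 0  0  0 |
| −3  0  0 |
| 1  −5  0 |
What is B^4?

[[0, 0, 0], [0, 0, 0], [0, 0, 0]]

B is strictly triangular, hence nilpotent: B^3 = 0, so B^4 = 0.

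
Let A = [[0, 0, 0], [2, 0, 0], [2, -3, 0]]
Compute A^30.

A is strictly triangular, hence nilpotent: A^3 = 0, so A^30 = 0.

[[0, 0, 0], [0, 0, 0], [0, 0, 0]]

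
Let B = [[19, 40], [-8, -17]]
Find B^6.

[[3641, 7280], [-1456, -2911]]

tr B = 2 and det B = -3, so the characteristic polynomial is λ² − (2)λ + (-3) with roots 3 and -1.
Eigenvectors give P = [[-5, -2], [2, 1]] with P⁻¹ = [[-1, -2], [2, 5]], and B = P·diag(3, -1)·P⁻¹.
Then B^6 = P·diag(729, 1)·P⁻¹ = [[-3645, -2], [1458, 1]] · [[-1, -2], [2, 5]] = [[3641, 7280], [-1456, -2911]].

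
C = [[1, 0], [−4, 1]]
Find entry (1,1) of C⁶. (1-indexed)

1

C = I + N where N = [[0, 0], [−4, 0]] is strictly lower-triangular, so N² = 0.
(I + N)⁶ = I + 6·N = [[1, 0], [−24, 1]].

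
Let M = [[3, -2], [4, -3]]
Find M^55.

M² = I (check: tr M = 0 and det M = -1), so M^55 = M since 55 is odd.

[[3, -2], [4, -3]]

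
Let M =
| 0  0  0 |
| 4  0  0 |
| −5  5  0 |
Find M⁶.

[[0, 0, 0], [0, 0, 0], [0, 0, 0]]

M is strictly triangular, hence nilpotent: M³ = 0, so M⁶ = 0.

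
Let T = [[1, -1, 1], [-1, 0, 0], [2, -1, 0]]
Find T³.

[[8, -5, 4], [-4, 2, -1], [9, -5, 3]]

T² = [[4, -2, 1], [-1, 1, -1], [3, -2, 2]]
T³ = [[8, -5, 4], [-4, 2, -1], [9, -5, 3]]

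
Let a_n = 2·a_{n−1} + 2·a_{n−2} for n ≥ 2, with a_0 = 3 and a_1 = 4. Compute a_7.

With companion matrix A = [[2, 2], [1, 0]], [a_n, a_{n−1}]ᵀ = A·[a_{n−1}, a_{n−2}]ᵀ, so [a_7, a_6]ᵀ = A^6·[a_1, a_0]ᵀ.
A^6 = [[328, 240], [120, 88]], giving [a_7, a_6]ᵀ = [[2032], [744]].

2032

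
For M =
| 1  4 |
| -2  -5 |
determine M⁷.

tr M = -4 and det M = 3, so the characteristic polynomial is λ² − (-4)λ + (3) with roots -3 and -1.
Eigenvectors give P = [[-1, -2], [1, 1]] with P⁻¹ = [[1, 2], [-1, -1]], and M = P·diag(-3, -1)·P⁻¹.
Then M⁷ = P·diag(-2187, -1)·P⁻¹ = [[2187, 2], [-2187, -1]] · [[1, 2], [-1, -1]] = [[2185, 4372], [-2186, -4373]].

[[2185, 4372], [-2186, -4373]]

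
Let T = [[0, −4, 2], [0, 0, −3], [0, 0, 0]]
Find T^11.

[[0, 0, 0], [0, 0, 0], [0, 0, 0]]

T is strictly triangular, hence nilpotent: T^3 = 0, so T^11 = 0.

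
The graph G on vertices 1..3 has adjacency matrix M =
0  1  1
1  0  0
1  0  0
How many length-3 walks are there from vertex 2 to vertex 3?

The number of length-3 walks from vertex 2 to vertex 3 is entry (2,3) of M³, where M is the adjacency matrix.
M² = [[2, 0, 0], [0, 1, 1], [0, 1, 1]]
M³ = [[0, 2, 2], [2, 0, 0], [2, 0, 0]]

0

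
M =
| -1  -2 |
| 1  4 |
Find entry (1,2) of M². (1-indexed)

-6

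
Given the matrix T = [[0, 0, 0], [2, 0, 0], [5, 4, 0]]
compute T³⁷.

[[0, 0, 0], [0, 0, 0], [0, 0, 0]]

T is strictly triangular, hence nilpotent: T³ = 0, so T³⁷ = 0.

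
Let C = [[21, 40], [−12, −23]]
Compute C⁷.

tr C = −2 and det C = −3, so the characteristic polynomial is λ² − (−2)λ + (−3) with roots 1 and −3.
Eigenvectors give P = [[−2, −5], [1, 3]] with P⁻¹ = [[−3, −5], [1, 2]], and C = P·diag(1, −3)·P⁻¹.
Then C⁷ = P·diag(1, −2187)·P⁻¹ = [[−2, 10935], [1, −6561]] · [[−3, −5], [1, 2]] = [[10941, 21880], [−6564, −13127]].

[[10941, 21880], [−6564, −13127]]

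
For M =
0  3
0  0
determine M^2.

M is strictly triangular, hence nilpotent: M^2 = 0, so M^2 = 0.

[[0, 0], [0, 0]]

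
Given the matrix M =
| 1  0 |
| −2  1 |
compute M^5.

[[1, 0], [−10, 1]]

M = I + N where N = [[0, 0], [−2, 0]] is strictly lower-triangular, so N^2 = 0.
(I + N)^5 = I + 5·N = [[1, 0], [−10, 1]].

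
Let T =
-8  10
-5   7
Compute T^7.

tr T = -1 and det T = -6, so the characteristic polynomial is λ² − (-1)λ + (-6) with roots 2 and -3.
Eigenvectors give P = [[1, 2], [1, 1]] with P⁻¹ = [[-1, 2], [1, -1]], and T = P·diag(2, -3)·P⁻¹.
Then T^7 = P·diag(128, -2187)·P⁻¹ = [[128, -4374], [128, -2187]] · [[-1, 2], [1, -1]] = [[-4502, 4630], [-2315, 2443]].

[[-4502, 4630], [-2315, 2443]]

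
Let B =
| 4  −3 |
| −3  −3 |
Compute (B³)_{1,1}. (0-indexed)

B² = [[25, −3], [−3, 18]]
B³ = [[109, −66], [−66, −45]]

−45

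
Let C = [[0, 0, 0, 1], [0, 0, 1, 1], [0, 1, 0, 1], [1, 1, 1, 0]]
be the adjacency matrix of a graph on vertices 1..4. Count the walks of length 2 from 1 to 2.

1

The number of length-2 walks from vertex 1 to vertex 2 is entry (1,2) of C², where C is the adjacency matrix.
C² = [[1, 1, 1, 0], [1, 2, 1, 1], [1, 1, 2, 1], [0, 1, 1, 3]]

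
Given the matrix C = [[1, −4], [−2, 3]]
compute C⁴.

[[209, −416], [−208, 417]]

C² = [[9, −16], [−8, 17]]
C³ = [[41, −84], [−42, 83]]
C⁴ = [[209, −416], [−208, 417]]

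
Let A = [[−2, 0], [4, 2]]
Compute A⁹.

tr A = 0 and det A = −4, so the characteristic polynomial is λ² − (0)λ + (−4) with roots −2 and 2.
Eigenvectors give P = [[−1, 0], [1, 1]] with P⁻¹ = [[−1, 0], [1, 1]], and A = P·diag(−2, 2)·P⁻¹.
Then A⁹ = P·diag(−512, 512)·P⁻¹ = [[512, 0], [−512, 512]] · [[−1, 0], [1, 1]] = [[−512, 0], [1024, 512]].

[[−512, 0], [1024, 512]]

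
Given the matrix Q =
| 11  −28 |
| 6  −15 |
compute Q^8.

[[−39359, 91840], [−19680, 45921]]

tr Q = −4 and det Q = 3, so the characteristic polynomial is λ² − (−4)λ + (3) with roots −1 and −3.
Eigenvectors give P = [[7, 2], [3, 1]] with P⁻¹ = [[1, −2], [−3, 7]], and Q = P·diag(−1, −3)·P⁻¹.
Then Q^8 = P·diag(1, 6561)·P⁻¹ = [[7, 13122], [3, 6561]] · [[1, −2], [−3, 7]] = [[−39359, 91840], [−19680, 45921]].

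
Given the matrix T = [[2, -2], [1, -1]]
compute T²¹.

T² = T (a projection; rank 1, trace 1), so T²¹ = T.

[[2, -2], [1, -1]]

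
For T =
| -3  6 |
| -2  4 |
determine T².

T² = T (a projection; rank 1, trace 1), so T² = T.

[[-3, 6], [-2, 4]]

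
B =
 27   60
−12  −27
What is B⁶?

tr B = 0 and det B = −9, so the characteristic polynomial is λ² − (0)λ + (−9) with roots −3 and 3.
Eigenvectors give P = [[2, −5], [−1, 2]] with P⁻¹ = [[−2, −5], [−1, −2]], and B = P·diag(−3, 3)·P⁻¹.
Then B⁶ = P·diag(729, 729)·P⁻¹ = [[1458, −3645], [−729, 1458]] · [[−2, −5], [−1, −2]] = [[729, 0], [0, 729]].

[[729, 0], [0, 729]]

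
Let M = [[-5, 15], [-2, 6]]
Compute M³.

[[-5, 15], [-2, 6]]

M² = M (a projection; rank 1, trace 1), so M³ = M.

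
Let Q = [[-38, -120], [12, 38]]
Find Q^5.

[[-608, -1920], [192, 608]]

tr Q = 0 and det Q = -4, so the characteristic polynomial is λ² − (0)λ + (-4) with roots -2 and 2.
Eigenvectors give P = [[10, -3], [-3, 1]] with P⁻¹ = [[1, 3], [3, 10]], and Q = P·diag(-2, 2)·P⁻¹.
Then Q^5 = P·diag(-32, 32)·P⁻¹ = [[-320, -96], [96, 32]] · [[1, 3], [3, 10]] = [[-608, -1920], [192, 608]].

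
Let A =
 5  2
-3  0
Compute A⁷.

[[6305, 4118], [-6177, -3990]]

tr A = 5 and det A = 6, so the characteristic polynomial is λ² − (5)λ + (6) with roots 2 and 3.
Eigenvectors give P = [[-2, -1], [3, 1]] with P⁻¹ = [[1, 1], [-3, -2]], and A = P·diag(2, 3)·P⁻¹.
Then A⁷ = P·diag(128, 2187)·P⁻¹ = [[-256, -2187], [384, 2187]] · [[1, 1], [-3, -2]] = [[6305, 4118], [-6177, -3990]].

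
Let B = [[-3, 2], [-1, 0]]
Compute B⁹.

tr B = -3 and det B = 2, so the characteristic polynomial is λ² − (-3)λ + (2) with roots -2 and -1.
Eigenvectors give P = [[-2, 1], [-1, 1]] with P⁻¹ = [[-1, 1], [-1, 2]], and B = P·diag(-2, -1)·P⁻¹.
Then B⁹ = P·diag(-512, -1)·P⁻¹ = [[1024, -1], [512, -1]] · [[-1, 1], [-1, 2]] = [[-1023, 1022], [-511, 510]].

[[-1023, 1022], [-511, 510]]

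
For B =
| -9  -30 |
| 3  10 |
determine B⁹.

B² = B (a projection; rank 1, trace 1), so B⁹ = B.

[[-9, -30], [3, 10]]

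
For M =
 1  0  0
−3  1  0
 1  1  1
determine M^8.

[[1, 0, 0], [−24, 1, 0], [−76, 8, 1]]

M = I + N where N = [[0, 0, 0], [−3, 0, 0], [1, 1, 0]] is strictly lower-triangular, so N^3 = 0.
(I + N)^8 = I + 8·N + 28·N^2 = [[1, 0, 0], [−24, 1, 0], [−76, 8, 1]].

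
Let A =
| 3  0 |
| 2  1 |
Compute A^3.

tr A = 4 and det A = 3, so the characteristic polynomial is λ² − (4)λ + (3) with roots 1 and 3.
Eigenvectors give P = [[0, 1], [−1, 1]] with P⁻¹ = [[1, −1], [1, 0]], and A = P·diag(1, 3)·P⁻¹.
Then A^3 = P·diag(1, 27)·P⁻¹ = [[0, 27], [−1, 27]] · [[1, −1], [1, 0]] = [[27, 0], [26, 1]].

[[27, 0], [26, 1]]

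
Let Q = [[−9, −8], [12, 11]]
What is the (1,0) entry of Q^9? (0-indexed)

tr Q = 2 and det Q = −3, so the characteristic polynomial is λ² − (2)λ + (−3) with roots −1 and 3.
Eigenvectors give P = [[−1, −2], [1, 3]] with P⁻¹ = [[−3, −2], [1, 1]], and Q = P·diag(−1, 3)·P⁻¹.
Then Q^9 = P·diag(−1, 19683)·P⁻¹ = [[1, −39366], [−1, 59049]] · [[−3, −2], [1, 1]] = [[−39369, −39368], [59052, 59051]].

59052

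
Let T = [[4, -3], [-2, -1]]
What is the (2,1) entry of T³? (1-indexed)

T² = [[22, -9], [-6, 7]]
T³ = [[106, -57], [-38, 11]]

-38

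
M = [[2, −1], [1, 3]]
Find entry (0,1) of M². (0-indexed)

−5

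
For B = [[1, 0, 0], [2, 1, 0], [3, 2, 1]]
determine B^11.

[[1, 0, 0], [22, 1, 0], [253, 22, 1]]

B = I + N where N = [[0, 0, 0], [2, 0, 0], [3, 2, 0]] is strictly lower-triangular, so N^3 = 0.
(I + N)^11 = I + 11·N + 55·N^2 = [[1, 0, 0], [22, 1, 0], [253, 22, 1]].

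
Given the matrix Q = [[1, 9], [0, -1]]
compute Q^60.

Q² = I (check: tr Q = 0 and det Q = -1), so Q^60 = I since 60 is even.

[[1, 0], [0, 1]]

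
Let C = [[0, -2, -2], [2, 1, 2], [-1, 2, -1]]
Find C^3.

C^2 = [[-2, -6, -2], [0, 1, -4], [5, 2, 7]]
C^3 = [[-10, -6, -6], [6, -7, 6], [-3, 6, -13]]

[[-10, -6, -6], [6, -7, 6], [-3, 6, -13]]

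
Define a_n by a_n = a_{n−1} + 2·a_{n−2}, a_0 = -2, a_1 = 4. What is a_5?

24

With companion matrix C = [[1, 2], [1, 0]], [a_n, a_{n−1}]ᵀ = C·[a_{n−1}, a_{n−2}]ᵀ, so [a_5, a_4]ᵀ = C⁴·[a_1, a_0]ᵀ.
C⁴ = [[11, 10], [5, 6]], giving [a_5, a_4]ᵀ = [[24], [8]].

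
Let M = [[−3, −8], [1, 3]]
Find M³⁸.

[[1, 0], [0, 1]]

M² = I (check: tr M = 0 and det M = −1), so M³⁸ = I since 38 is even.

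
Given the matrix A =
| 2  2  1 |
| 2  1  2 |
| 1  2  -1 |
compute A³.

A² = [[9, 8, 5], [8, 9, 2], [5, 2, 6]]
A³ = [[39, 36, 20], [36, 29, 24], [20, 24, 3]]

[[39, 36, 20], [36, 29, 24], [20, 24, 3]]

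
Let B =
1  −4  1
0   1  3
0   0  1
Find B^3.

[[1, −12, −33], [0, 1, 9], [0, 0, 1]]

B = I + N where N = [[0, −4, 1], [0, 0, 3], [0, 0, 0]] is strictly upper-triangular, so N^3 = 0.
(I + N)^3 = I + 3·N + 3·N^2 = [[1, −12, −33], [0, 1, 9], [0, 0, 1]].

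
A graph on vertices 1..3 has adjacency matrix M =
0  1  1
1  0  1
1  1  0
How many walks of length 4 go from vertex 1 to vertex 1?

6

The number of length-4 walks from vertex 1 to vertex 1 is entry (1,1) of M^4, where M is the adjacency matrix.
M^2 = [[2, 1, 1], [1, 2, 1], [1, 1, 2]]
M^3 = [[2, 3, 3], [3, 2, 3], [3, 3, 2]]
M^4 = [[6, 5, 5], [5, 6, 5], [5, 5, 6]]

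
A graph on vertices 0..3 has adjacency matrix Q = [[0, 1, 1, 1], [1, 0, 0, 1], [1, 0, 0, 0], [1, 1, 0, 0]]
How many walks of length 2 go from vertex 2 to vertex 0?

The number of length-2 walks from vertex 2 to vertex 0 is entry (2,0) of Q², where Q is the adjacency matrix.
Q² = [[3, 1, 0, 1], [1, 2, 1, 1], [0, 1, 1, 1], [1, 1, 1, 2]]

0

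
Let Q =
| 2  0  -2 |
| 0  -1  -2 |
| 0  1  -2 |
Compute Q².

[[4, -2, 0], [0, -1, 6], [0, -3, 2]]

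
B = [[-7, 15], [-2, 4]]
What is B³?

tr B = -3 and det B = 2, so the characteristic polynomial is λ² − (-3)λ + (2) with roots -1 and -2.
Eigenvectors give P = [[-5, 3], [-2, 1]] with P⁻¹ = [[1, -3], [2, -5]], and B = P·diag(-1, -2)·P⁻¹.
Then B³ = P·diag(-1, -8)·P⁻¹ = [[5, -24], [2, -8]] · [[1, -3], [2, -5]] = [[-43, 105], [-14, 34]].

[[-43, 105], [-14, 34]]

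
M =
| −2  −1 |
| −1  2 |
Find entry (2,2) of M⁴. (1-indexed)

M² = [[5, 0], [0, 5]]
M³ = [[−10, −5], [−5, 10]]
M⁴ = [[25, 0], [0, 25]]

25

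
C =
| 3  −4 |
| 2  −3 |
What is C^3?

C² = I (check: tr C = 0 and det C = −1), so C^3 = C since 3 is odd.

[[3, −4], [2, −3]]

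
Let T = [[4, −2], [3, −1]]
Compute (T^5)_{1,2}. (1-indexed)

tr T = 3 and det T = 2, so the characteristic polynomial is λ² − (3)λ + (2) with roots 1 and 2.
Eigenvectors give P = [[−2, 1], [−3, 1]] with P⁻¹ = [[1, −1], [3, −2]], and T = P·diag(1, 2)·P⁻¹.
Then T^5 = P·diag(1, 32)·P⁻¹ = [[−2, 32], [−3, 32]] · [[1, −1], [3, −2]] = [[94, −62], [93, −61]].

−62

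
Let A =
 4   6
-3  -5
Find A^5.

[[34, 66], [-33, -65]]

tr A = -1 and det A = -2, so the characteristic polynomial is λ² − (-1)λ + (-2) with roots -2 and 1.
Eigenvectors give P = [[-1, -2], [1, 1]] with P⁻¹ = [[1, 2], [-1, -1]], and A = P·diag(-2, 1)·P⁻¹.
Then A^5 = P·diag(-32, 1)·P⁻¹ = [[32, -2], [-32, 1]] · [[1, 2], [-1, -1]] = [[34, 66], [-33, -65]].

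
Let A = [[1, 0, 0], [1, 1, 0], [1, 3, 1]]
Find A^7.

[[1, 0, 0], [7, 1, 0], [70, 21, 1]]

A = I + N where N = [[0, 0, 0], [1, 0, 0], [1, 3, 0]] is strictly lower-triangular, so N^3 = 0.
(I + N)^7 = I + 7·N + 21·N^2 = [[1, 0, 0], [7, 1, 0], [70, 21, 1]].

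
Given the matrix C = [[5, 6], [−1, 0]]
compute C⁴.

tr C = 5 and det C = 6, so the characteristic polynomial is λ² − (5)λ + (6) with roots 3 and 2.
Eigenvectors give P = [[3, −2], [−1, 1]] with P⁻¹ = [[1, 2], [1, 3]], and C = P·diag(3, 2)·P⁻¹.
Then C⁴ = P·diag(81, 16)·P⁻¹ = [[243, −32], [−81, 16]] · [[1, 2], [1, 3]] = [[211, 390], [−65, −114]].

[[211, 390], [−65, −114]]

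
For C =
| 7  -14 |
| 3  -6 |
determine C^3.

[[7, -14], [3, -6]]

C² = C (a projection; rank 1, trace 1), so C^3 = C.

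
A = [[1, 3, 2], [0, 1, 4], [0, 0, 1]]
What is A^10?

[[1, 30, 560], [0, 1, 40], [0, 0, 1]]

A = I + N where N = [[0, 3, 2], [0, 0, 4], [0, 0, 0]] is strictly upper-triangular, so N^3 = 0.
(I + N)^10 = I + 10·N + 45·N^2 = [[1, 30, 560], [0, 1, 40], [0, 0, 1]].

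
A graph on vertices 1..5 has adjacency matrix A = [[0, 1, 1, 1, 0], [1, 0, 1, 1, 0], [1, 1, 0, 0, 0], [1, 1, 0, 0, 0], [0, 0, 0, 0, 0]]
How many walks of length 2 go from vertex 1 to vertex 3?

The number of length-2 walks from vertex 1 to vertex 3 is entry (1,3) of A², where A is the adjacency matrix.
A² = [[3, 2, 1, 1, 0], [2, 3, 1, 1, 0], [1, 1, 2, 2, 0], [1, 1, 2, 2, 0], [0, 0, 0, 0, 0]]

1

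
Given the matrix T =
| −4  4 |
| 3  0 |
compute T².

[[28, −16], [−12, 12]]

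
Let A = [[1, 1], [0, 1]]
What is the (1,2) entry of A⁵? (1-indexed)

5

A = I + N where N = [[0, 1], [0, 0]] is strictly upper-triangular, so N² = 0.
(I + N)⁵ = I + 5·N = [[1, 5], [0, 1]].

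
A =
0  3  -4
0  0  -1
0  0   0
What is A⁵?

A is strictly triangular, hence nilpotent: A³ = 0, so A⁵ = 0.

[[0, 0, 0], [0, 0, 0], [0, 0, 0]]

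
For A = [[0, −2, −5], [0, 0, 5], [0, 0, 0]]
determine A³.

[[0, 0, 0], [0, 0, 0], [0, 0, 0]]

A is strictly triangular, hence nilpotent: A³ = 0, so A³ = 0.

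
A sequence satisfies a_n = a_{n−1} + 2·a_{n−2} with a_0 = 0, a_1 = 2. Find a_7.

86

With companion matrix A = [[1, 2], [1, 0]], [a_n, a_{n−1}]ᵀ = A·[a_{n−1}, a_{n−2}]ᵀ, so [a_7, a_6]ᵀ = A⁶·[a_1, a_0]ᵀ.
A⁶ = [[43, 42], [21, 22]], giving [a_7, a_6]ᵀ = [[86], [42]].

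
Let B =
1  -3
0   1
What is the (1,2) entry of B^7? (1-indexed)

B = I + N where N = [[0, -3], [0, 0]] is strictly upper-triangular, so N^2 = 0.
(I + N)^7 = I + 7·N = [[1, -21], [0, 1]].

-21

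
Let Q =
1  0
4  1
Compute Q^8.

Q = I + N where N = [[0, 0], [4, 0]] is strictly lower-triangular, so N^2 = 0.
(I + N)^8 = I + 8·N = [[1, 0], [32, 1]].

[[1, 0], [32, 1]]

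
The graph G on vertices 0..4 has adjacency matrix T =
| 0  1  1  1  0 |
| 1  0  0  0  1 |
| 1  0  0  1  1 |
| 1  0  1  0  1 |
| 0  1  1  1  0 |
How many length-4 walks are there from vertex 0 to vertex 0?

The number of length-4 walks from vertex 0 to vertex 0 is entry (0,0) of T⁴, where T is the adjacency matrix.
T² = [[3, 0, 1, 1, 3], [0, 2, 2, 2, 0], [1, 2, 3, 2, 1], [1, 2, 2, 3, 1], [3, 0, 1, 1, 3]]
T³ = [[2, 6, 7, 7, 2], [6, 0, 2, 2, 6], [7, 2, 4, 5, 7], [7, 2, 5, 4, 7], [2, 6, 7, 7, 2]]
T⁴ = [[20, 4, 11, 11, 20], [4, 12, 14, 14, 4], [11, 14, 19, 18, 11], [11, 14, 18, 19, 11], [20, 4, 11, 11, 20]]

20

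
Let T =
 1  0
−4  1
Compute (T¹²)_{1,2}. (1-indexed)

T = I + N where N = [[0, 0], [−4, 0]] is strictly lower-triangular, so N² = 0.
(I + N)¹² = I + 12·N = [[1, 0], [−48, 1]].

0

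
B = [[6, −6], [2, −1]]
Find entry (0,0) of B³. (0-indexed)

84

tr B = 5 and det B = 6, so the characteristic polynomial is λ² − (5)λ + (6) with roots 2 and 3.
Eigenvectors give P = [[3, −2], [2, −1]] with P⁻¹ = [[−1, 2], [−2, 3]], and B = P·diag(2, 3)·P⁻¹.
Then B³ = P·diag(8, 27)·P⁻¹ = [[24, −54], [16, −27]] · [[−1, 2], [−2, 3]] = [[84, −114], [38, −49]].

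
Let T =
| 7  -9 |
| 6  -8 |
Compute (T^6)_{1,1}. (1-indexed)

-125

tr T = -1 and det T = -2, so the characteristic polynomial is λ² − (-1)λ + (-2) with roots 1 and -2.
Eigenvectors give P = [[3, 1], [2, 1]] with P⁻¹ = [[1, -1], [-2, 3]], and T = P·diag(1, -2)·P⁻¹.
Then T^6 = P·diag(1, 64)·P⁻¹ = [[3, 64], [2, 64]] · [[1, -1], [-2, 3]] = [[-125, 189], [-126, 190]].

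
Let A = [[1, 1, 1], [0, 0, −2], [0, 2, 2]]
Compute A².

[[1, 3, 1], [0, −4, −4], [0, 4, 0]]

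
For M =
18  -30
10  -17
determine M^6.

[[2724, -3990], [1330, -1931]]

tr M = 1 and det M = -6, so the characteristic polynomial is λ² − (1)λ + (-6) with roots -2 and 3.
Eigenvectors give P = [[3, 2], [2, 1]] with P⁻¹ = [[-1, 2], [2, -3]], and M = P·diag(-2, 3)·P⁻¹.
Then M^6 = P·diag(64, 729)·P⁻¹ = [[192, 1458], [128, 729]] · [[-1, 2], [2, -3]] = [[2724, -3990], [1330, -1931]].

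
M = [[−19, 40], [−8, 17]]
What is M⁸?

tr M = −2 and det M = −3, so the characteristic polynomial is λ² − (−2)λ + (−3) with roots 1 and −3.
Eigenvectors give P = [[2, 5], [1, 2]] with P⁻¹ = [[−2, 5], [1, −2]], and M = P·diag(1, −3)·P⁻¹.
Then M⁸ = P·diag(1, 6561)·P⁻¹ = [[2, 32805], [1, 13122]] · [[−2, 5], [1, −2]] = [[32801, −65600], [13120, −26239]].

[[32801, −65600], [13120, −26239]]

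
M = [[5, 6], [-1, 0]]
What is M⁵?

tr M = 5 and det M = 6, so the characteristic polynomial is λ² − (5)λ + (6) with roots 3 and 2.
Eigenvectors give P = [[-3, -2], [1, 1]] with P⁻¹ = [[-1, -2], [1, 3]], and M = P·diag(3, 2)·P⁻¹.
Then M⁵ = P·diag(243, 32)·P⁻¹ = [[-729, -64], [243, 32]] · [[-1, -2], [1, 3]] = [[665, 1266], [-211, -390]].

[[665, 1266], [-211, -390]]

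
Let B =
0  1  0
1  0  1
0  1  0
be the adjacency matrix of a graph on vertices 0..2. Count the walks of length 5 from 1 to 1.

0

The number of length-5 walks from vertex 1 to vertex 1 is entry (1,1) of B⁵, where B is the adjacency matrix.
B² = [[1, 0, 1], [0, 2, 0], [1, 0, 1]]
B³ = [[0, 2, 0], [2, 0, 2], [0, 2, 0]]
B⁴ = [[2, 0, 2], [0, 4, 0], [2, 0, 2]]
B⁵ = [[0, 4, 0], [4, 0, 4], [0, 4, 0]]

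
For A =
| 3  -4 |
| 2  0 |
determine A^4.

A^2 = [[1, -12], [6, -8]]
A^3 = [[-21, -4], [2, -24]]
A^4 = [[-71, 84], [-42, -8]]

[[-71, 84], [-42, -8]]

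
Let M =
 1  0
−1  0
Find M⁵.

M² = M (a projection; rank 1, trace 1), so M⁵ = M.

[[1, 0], [−1, 0]]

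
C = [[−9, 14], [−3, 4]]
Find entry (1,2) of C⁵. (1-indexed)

2954

tr C = −5 and det C = 6, so the characteristic polynomial is λ² − (−5)λ + (6) with roots −2 and −3.
Eigenvectors give P = [[2, 7], [1, 3]] with P⁻¹ = [[−3, 7], [1, −2]], and C = P·diag(−2, −3)·P⁻¹.
Then C⁵ = P·diag(−32, −243)·P⁻¹ = [[−64, −1701], [−32, −729]] · [[−3, 7], [1, −2]] = [[−1509, 2954], [−633, 1234]].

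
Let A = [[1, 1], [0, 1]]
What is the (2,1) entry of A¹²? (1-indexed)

0

A = I + N where N = [[0, 1], [0, 0]] is strictly upper-triangular, so N² = 0.
(I + N)¹² = I + 12·N = [[1, 12], [0, 1]].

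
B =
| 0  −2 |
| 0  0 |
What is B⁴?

[[0, 0], [0, 0]]

B is strictly triangular, hence nilpotent: B² = 0, so B⁴ = 0.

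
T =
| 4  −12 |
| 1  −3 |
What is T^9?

[[4, −12], [1, −3]]

T² = T (a projection; rank 1, trace 1), so T^9 = T.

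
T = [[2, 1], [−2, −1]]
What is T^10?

T² = T (a projection; rank 1, trace 1), so T^10 = T.

[[2, 1], [−2, −1]]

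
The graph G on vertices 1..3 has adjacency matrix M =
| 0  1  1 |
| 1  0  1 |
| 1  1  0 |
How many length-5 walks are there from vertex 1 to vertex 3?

11

The number of length-5 walks from vertex 1 to vertex 3 is entry (1,3) of M^5, where M is the adjacency matrix.
M^2 = [[2, 1, 1], [1, 2, 1], [1, 1, 2]]
M^3 = [[2, 3, 3], [3, 2, 3], [3, 3, 2]]
M^4 = [[6, 5, 5], [5, 6, 5], [5, 5, 6]]
M^5 = [[10, 11, 11], [11, 10, 11], [11, 11, 10]]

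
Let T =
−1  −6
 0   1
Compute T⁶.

T² = I (check: tr T = 0 and det T = −1), so T⁶ = I since 6 is even.

[[1, 0], [0, 1]]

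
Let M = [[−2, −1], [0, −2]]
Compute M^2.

[[4, 4], [0, 4]]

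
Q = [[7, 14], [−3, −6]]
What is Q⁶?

[[7, 14], [−3, −6]]

Q² = Q (a projection; rank 1, trace 1), so Q⁶ = Q.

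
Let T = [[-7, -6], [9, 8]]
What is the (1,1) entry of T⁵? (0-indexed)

98

tr T = 1 and det T = -2, so the characteristic polynomial is λ² − (1)λ + (-2) with roots 2 and -1.
Eigenvectors give P = [[2, -1], [-3, 1]] with P⁻¹ = [[-1, -1], [-3, -2]], and T = P·diag(2, -1)·P⁻¹.
Then T⁵ = P·diag(32, -1)·P⁻¹ = [[64, 1], [-96, -1]] · [[-1, -1], [-3, -2]] = [[-67, -66], [99, 98]].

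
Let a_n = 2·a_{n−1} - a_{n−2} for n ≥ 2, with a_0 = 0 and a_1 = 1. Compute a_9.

9

With companion matrix A = [[2, -1], [1, 0]], [a_n, a_{n−1}]ᵀ = A·[a_{n−1}, a_{n−2}]ᵀ, so [a_9, a_8]ᵀ = A⁸·[a_1, a_0]ᵀ.
A⁸ = [[9, -8], [8, -7]], giving [a_9, a_8]ᵀ = [[9], [8]].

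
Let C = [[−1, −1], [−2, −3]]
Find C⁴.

[[41, 56], [112, 153]]

C² = [[3, 4], [8, 11]]
C³ = [[−11, −15], [−30, −41]]
C⁴ = [[41, 56], [112, 153]]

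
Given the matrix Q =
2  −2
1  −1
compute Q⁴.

Q² = Q (a projection; rank 1, trace 1), so Q⁴ = Q.

[[2, −2], [1, −1]]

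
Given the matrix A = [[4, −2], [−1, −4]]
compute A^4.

[[324, 0], [0, 324]]

A^2 = [[18, 0], [0, 18]]
A^3 = [[72, −36], [−18, −72]]
A^4 = [[324, 0], [0, 324]]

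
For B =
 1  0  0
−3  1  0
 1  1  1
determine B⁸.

[[1, 0, 0], [−24, 1, 0], [−76, 8, 1]]

B = I + N where N = [[0, 0, 0], [−3, 0, 0], [1, 1, 0]] is strictly lower-triangular, so N³ = 0.
(I + N)⁸ = I + 8·N + 28·N² = [[1, 0, 0], [−24, 1, 0], [−76, 8, 1]].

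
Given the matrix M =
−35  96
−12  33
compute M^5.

[[−2195, 5856], [−732, 1953]]

tr M = −2 and det M = −3, so the characteristic polynomial is λ² − (−2)λ + (−3) with roots −3 and 1.
Eigenvectors give P = [[3, −8], [1, −3]] with P⁻¹ = [[3, −8], [1, −3]], and M = P·diag(−3, 1)·P⁻¹.
Then M^5 = P·diag(−243, 1)·P⁻¹ = [[−729, −8], [−243, −3]] · [[3, −8], [1, −3]] = [[−2195, 5856], [−732, 1953]].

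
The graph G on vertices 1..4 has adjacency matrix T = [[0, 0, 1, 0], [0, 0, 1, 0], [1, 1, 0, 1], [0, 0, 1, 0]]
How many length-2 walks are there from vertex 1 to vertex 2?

1

The number of length-2 walks from vertex 1 to vertex 2 is entry (1,2) of T², where T is the adjacency matrix.
T² = [[1, 1, 0, 1], [1, 1, 0, 1], [0, 0, 3, 0], [1, 1, 0, 1]]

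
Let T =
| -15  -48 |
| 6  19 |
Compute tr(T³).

28

tr T = 4 and det T = 3, so the characteristic polynomial is λ² − (4)λ + (3) with roots 3 and 1.
Eigenvectors give P = [[8, 3], [-3, -1]] with P⁻¹ = [[-1, -3], [3, 8]], and T = P·diag(3, 1)·P⁻¹.
Then T³ = P·diag(27, 1)·P⁻¹ = [[216, 3], [-81, -1]] · [[-1, -3], [3, 8]] = [[-207, -624], [78, 235]].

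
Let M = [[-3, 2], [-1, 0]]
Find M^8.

tr M = -3 and det M = 2, so the characteristic polynomial is λ² − (-3)λ + (2) with roots -1 and -2.
Eigenvectors give P = [[1, 2], [1, 1]] with P⁻¹ = [[-1, 2], [1, -1]], and M = P·diag(-1, -2)·P⁻¹.
Then M^8 = P·diag(1, 256)·P⁻¹ = [[1, 512], [1, 256]] · [[-1, 2], [1, -1]] = [[511, -510], [255, -254]].

[[511, -510], [255, -254]]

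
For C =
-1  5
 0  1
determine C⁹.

C² = I (check: tr C = 0 and det C = -1), so C⁹ = C since 9 is odd.

[[-1, 5], [0, 1]]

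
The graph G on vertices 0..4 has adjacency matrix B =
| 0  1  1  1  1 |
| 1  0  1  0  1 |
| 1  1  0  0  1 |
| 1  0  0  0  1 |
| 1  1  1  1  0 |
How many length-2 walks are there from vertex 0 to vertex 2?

2

The number of length-2 walks from vertex 0 to vertex 2 is entry (0,2) of B², where B is the adjacency matrix.
B² = [[4, 2, 2, 1, 3], [2, 3, 2, 2, 2], [2, 2, 3, 2, 2], [1, 2, 2, 2, 1], [3, 2, 2, 1, 4]]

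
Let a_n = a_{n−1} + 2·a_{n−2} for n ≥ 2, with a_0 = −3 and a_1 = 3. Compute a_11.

3

With companion matrix C = [[1, 2], [1, 0]], [a_n, a_{n−1}]ᵀ = C·[a_{n−1}, a_{n−2}]ᵀ, so [a_11, a_10]ᵀ = C¹⁰·[a_1, a_0]ᵀ.
C¹⁰ = [[683, 682], [341, 342]], giving [a_11, a_10]ᵀ = [[3], [−3]].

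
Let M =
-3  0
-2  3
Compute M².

[[9, 0], [0, 9]]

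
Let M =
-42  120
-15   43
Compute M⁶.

tr M = 1 and det M = -6, so the characteristic polynomial is λ² − (1)λ + (-6) with roots -2 and 3.
Eigenvectors give P = [[3, 8], [1, 3]] with P⁻¹ = [[3, -8], [-1, 3]], and M = P·diag(-2, 3)·P⁻¹.
Then M⁶ = P·diag(64, 729)·P⁻¹ = [[192, 5832], [64, 2187]] · [[3, -8], [-1, 3]] = [[-5256, 15960], [-1995, 6049]].

[[-5256, 15960], [-1995, 6049]]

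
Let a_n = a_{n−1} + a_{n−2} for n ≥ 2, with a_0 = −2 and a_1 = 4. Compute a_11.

246

With companion matrix A = [[1, 1], [1, 0]], [a_n, a_{n−1}]ᵀ = A·[a_{n−1}, a_{n−2}]ᵀ, so [a_11, a_10]ᵀ = A^10·[a_1, a_0]ᵀ.
A^10 = [[89, 55], [55, 34]], giving [a_11, a_10]ᵀ = [[246], [152]].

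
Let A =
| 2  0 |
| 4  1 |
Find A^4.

[[16, 0], [60, 1]]

A^2 = [[4, 0], [12, 1]]
A^3 = [[8, 0], [28, 1]]
A^4 = [[16, 0], [60, 1]]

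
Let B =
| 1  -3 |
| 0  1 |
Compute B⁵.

B = I + N where N = [[0, -3], [0, 0]] is strictly upper-triangular, so N² = 0.
(I + N)⁵ = I + 5·N = [[1, -15], [0, 1]].

[[1, -15], [0, 1]]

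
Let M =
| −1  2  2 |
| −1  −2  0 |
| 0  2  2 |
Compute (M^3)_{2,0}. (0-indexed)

2

M^2 = [[−1, −2, 2], [3, 2, −2], [−2, 0, 4]]
M^3 = [[3, 6, 2], [−5, −2, 2], [2, 4, 4]]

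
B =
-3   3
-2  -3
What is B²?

[[3, -18], [12, 3]]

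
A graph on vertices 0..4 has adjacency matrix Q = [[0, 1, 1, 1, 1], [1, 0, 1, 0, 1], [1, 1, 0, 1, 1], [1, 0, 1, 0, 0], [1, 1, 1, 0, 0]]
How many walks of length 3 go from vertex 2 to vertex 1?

9

The number of length-3 walks from vertex 2 to vertex 1 is entry (2,1) of Q^3, where Q is the adjacency matrix.
Q^2 = [[4, 2, 3, 1, 2], [2, 3, 2, 2, 2], [3, 2, 4, 1, 2], [1, 2, 1, 2, 2], [2, 2, 2, 2, 3]]
Q^3 = [[8, 9, 9, 7, 9], [9, 6, 9, 4, 7], [9, 9, 8, 7, 9], [7, 4, 7, 2, 4], [9, 7, 9, 4, 6]]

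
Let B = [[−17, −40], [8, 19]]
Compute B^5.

[[−977, −2440], [488, 1219]]

tr B = 2 and det B = −3, so the characteristic polynomial is λ² − (2)λ + (−3) with roots −1 and 3.
Eigenvectors give P = [[5, −2], [−2, 1]] with P⁻¹ = [[1, 2], [2, 5]], and B = P·diag(−1, 3)·P⁻¹.
Then B^5 = P·diag(−1, 243)·P⁻¹ = [[−5, −486], [2, 243]] · [[1, 2], [2, 5]] = [[−977, −2440], [488, 1219]].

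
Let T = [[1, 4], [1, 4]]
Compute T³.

T² = [[5, 20], [5, 20]]
T³ = [[25, 100], [25, 100]]

[[25, 100], [25, 100]]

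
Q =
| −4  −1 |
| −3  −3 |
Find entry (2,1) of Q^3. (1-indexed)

−120

Q^2 = [[19, 7], [21, 12]]
Q^3 = [[−97, −40], [−120, −57]]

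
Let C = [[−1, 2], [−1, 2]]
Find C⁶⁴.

C² = C (a projection; rank 1, trace 1), so C⁶⁴ = C.

[[−1, 2], [−1, 2]]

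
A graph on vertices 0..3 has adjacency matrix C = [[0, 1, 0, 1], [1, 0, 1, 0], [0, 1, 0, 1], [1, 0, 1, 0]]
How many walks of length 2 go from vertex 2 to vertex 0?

2

The number of length-2 walks from vertex 2 to vertex 0 is entry (2,0) of C², where C is the adjacency matrix.
C² = [[2, 0, 2, 0], [0, 2, 0, 2], [2, 0, 2, 0], [0, 2, 0, 2]]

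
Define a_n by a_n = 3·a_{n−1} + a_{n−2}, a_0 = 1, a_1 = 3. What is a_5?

With companion matrix A = [[3, 1], [1, 0]], [a_n, a_{n−1}]ᵀ = A·[a_{n−1}, a_{n−2}]ᵀ, so [a_5, a_4]ᵀ = A⁴·[a_1, a_0]ᵀ.
A⁴ = [[109, 33], [33, 10]], giving [a_5, a_4]ᵀ = [[360], [109]].

360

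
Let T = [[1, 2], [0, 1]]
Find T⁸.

[[1, 16], [0, 1]]

T = I + N where N = [[0, 2], [0, 0]] is strictly upper-triangular, so N² = 0.
(I + N)⁸ = I + 8·N = [[1, 16], [0, 1]].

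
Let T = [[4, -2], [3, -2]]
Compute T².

[[10, -4], [6, -2]]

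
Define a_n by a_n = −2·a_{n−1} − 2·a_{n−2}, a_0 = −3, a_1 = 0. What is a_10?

96

With companion matrix M = [[−2, −2], [1, 0]], [a_n, a_{n−1}]ᵀ = M·[a_{n−1}, a_{n−2}]ᵀ, so [a_10, a_9]ᵀ = M⁹·[a_1, a_0]ᵀ.
M⁹ = [[−32, −32], [16, 0]], giving [a_10, a_9]ᵀ = [[96], [0]].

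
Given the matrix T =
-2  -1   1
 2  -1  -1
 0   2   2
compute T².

[[2, 5, 1], [-6, -3, 1], [4, 2, 2]]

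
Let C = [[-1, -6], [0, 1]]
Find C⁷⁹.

C² = I (check: tr C = 0 and det C = -1), so C⁷⁹ = C since 79 is odd.

[[-1, -6], [0, 1]]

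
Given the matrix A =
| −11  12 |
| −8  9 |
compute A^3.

tr A = −2 and det A = −3, so the characteristic polynomial is λ² − (−2)λ + (−3) with roots −3 and 1.
Eigenvectors give P = [[3, 1], [2, 1]] with P⁻¹ = [[1, −1], [−2, 3]], and A = P·diag(−3, 1)·P⁻¹.
Then A^3 = P·diag(−27, 1)·P⁻¹ = [[−81, 1], [−54, 1]] · [[1, −1], [−2, 3]] = [[−83, 84], [−56, 57]].

[[−83, 84], [−56, 57]]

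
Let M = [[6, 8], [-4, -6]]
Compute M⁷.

tr M = 0 and det M = -4, so the characteristic polynomial is λ² − (0)λ + (-4) with roots -2 and 2.
Eigenvectors give P = [[-1, 2], [1, -1]] with P⁻¹ = [[1, 2], [1, 1]], and M = P·diag(-2, 2)·P⁻¹.
Then M⁷ = P·diag(-128, 128)·P⁻¹ = [[128, 256], [-128, -128]] · [[1, 2], [1, 1]] = [[384, 512], [-256, -384]].

[[384, 512], [-256, -384]]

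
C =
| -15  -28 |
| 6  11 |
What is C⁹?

tr C = -4 and det C = 3, so the characteristic polynomial is λ² − (-4)λ + (3) with roots -1 and -3.
Eigenvectors give P = [[2, 7], [-1, -3]] with P⁻¹ = [[-3, -7], [1, 2]], and C = P·diag(-1, -3)·P⁻¹.
Then C⁹ = P·diag(-1, -19683)·P⁻¹ = [[-2, -137781], [1, 59049]] · [[-3, -7], [1, 2]] = [[-137775, -275548], [59046, 118091]].

[[-137775, -275548], [59046, 118091]]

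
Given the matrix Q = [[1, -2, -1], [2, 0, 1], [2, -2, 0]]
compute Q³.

[[-11, 16, 5], [-12, -4, -10], [-18, 12, -2]]

Q² = [[-5, 0, -3], [4, -6, -2], [-2, -4, -4]]
Q³ = [[-11, 16, 5], [-12, -4, -10], [-18, 12, -2]]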